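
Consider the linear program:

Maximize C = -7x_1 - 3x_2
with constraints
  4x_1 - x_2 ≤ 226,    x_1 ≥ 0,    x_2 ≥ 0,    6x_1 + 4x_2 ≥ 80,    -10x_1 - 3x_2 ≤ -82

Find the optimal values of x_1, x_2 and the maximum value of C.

The feasible region is unbounded (it extends along (0, 1), (1, 4)), but C strictly decreases along every unbounded feasible direction, so there is no improving ray and the maximum is attained at a vertex.

At the optimal vertex, 6x_1 + 4x_2 = 80 and -10x_1 - 3x_2 = -82.
Solving simultaneously gives x_1 = 4, x_2 = 14.

x_1 = 4, x_2 = 14, maximum C = -70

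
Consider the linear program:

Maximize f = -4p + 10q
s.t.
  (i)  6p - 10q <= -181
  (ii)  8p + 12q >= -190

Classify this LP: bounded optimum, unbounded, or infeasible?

unbounded

From the feasible point (-509/19, 77/38), moving in the direction (10, 6) keeps every constraint satisfied while f increases without bound.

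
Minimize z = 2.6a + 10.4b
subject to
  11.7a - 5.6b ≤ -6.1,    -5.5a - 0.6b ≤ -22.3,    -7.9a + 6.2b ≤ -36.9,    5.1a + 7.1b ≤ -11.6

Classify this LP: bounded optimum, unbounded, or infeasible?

infeasible

The boundaries 11.7a - 5.6b = -6.1 and -7.9a + 6.2b = -36.9 meet at (-12223/1415, -23996/1415), but that point violates -5.5a - 0.6b ≤ -22.3. Every candidate vertex is excluded by some other constraint, so the feasible region is empty.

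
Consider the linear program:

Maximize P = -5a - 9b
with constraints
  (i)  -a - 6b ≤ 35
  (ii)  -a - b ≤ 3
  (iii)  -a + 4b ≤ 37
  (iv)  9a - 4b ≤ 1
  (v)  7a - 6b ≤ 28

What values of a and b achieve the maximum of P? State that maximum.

a = -11/13, b = -28/13, maximum P = 307/13

Corner points and P = -5a - 9b:
  (-49/5, 34/5) → P = -61/5
  (-11/13, -28/13) → P = 307/13
  (19/4, 167/16) → P = -1883/16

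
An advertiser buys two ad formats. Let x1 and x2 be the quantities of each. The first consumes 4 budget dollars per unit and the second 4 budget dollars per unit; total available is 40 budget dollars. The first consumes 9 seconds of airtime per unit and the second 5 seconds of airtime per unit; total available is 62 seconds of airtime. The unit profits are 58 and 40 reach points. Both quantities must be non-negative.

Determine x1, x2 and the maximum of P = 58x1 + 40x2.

Extreme points and P = 58x1 + 40x2:
  (0, 0) → P = 0
  (0, 10) → P = 400
  (62/9, 0) → P = 3596/9
  (3, 7) → P = 454

At the optimal vertex, 4x1 + 4x2 = 40 and 9x1 + 5x2 = 62.
Solving simultaneously gives x1 = 3, x2 = 7.

x1 = 3, x2 = 7, maximum P = 454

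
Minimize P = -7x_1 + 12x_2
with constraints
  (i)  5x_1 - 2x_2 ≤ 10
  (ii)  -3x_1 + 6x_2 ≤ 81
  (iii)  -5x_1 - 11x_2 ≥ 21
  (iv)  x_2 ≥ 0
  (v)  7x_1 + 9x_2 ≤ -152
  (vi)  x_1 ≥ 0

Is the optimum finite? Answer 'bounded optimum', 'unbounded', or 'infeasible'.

infeasible

The boundaries -3x_1 + 6x_2 = 81 and x_2 = 0 meet at (-27, 0), but that point violates x_1 ≥ 0. Every candidate vertex is excluded by some other constraint, so the feasible region is empty.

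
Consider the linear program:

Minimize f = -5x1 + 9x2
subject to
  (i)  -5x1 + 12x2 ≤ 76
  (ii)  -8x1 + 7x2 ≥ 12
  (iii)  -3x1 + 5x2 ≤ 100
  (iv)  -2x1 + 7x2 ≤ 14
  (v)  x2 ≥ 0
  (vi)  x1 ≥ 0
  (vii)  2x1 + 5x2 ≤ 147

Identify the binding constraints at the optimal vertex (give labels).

(ii) and (vi)

Corner points and f = -5x1 + 9x2:
  (1/3, 44/21) → f = 361/21
  (0, 12/7) → f = 108/7
  (0, 2) → f = 18

The minimum is at (0, 12/7). Substituting into each constraint, equality holds for (ii) and (vi); the remaining constraints have slack.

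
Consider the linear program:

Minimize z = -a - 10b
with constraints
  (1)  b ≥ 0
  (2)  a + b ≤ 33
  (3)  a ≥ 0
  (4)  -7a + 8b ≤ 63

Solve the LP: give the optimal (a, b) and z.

a = 67/5, b = 98/5, minimum z = -1047/5

The optimum lies where a + b = 33 and -7a + 8b = 63.
Solving simultaneously gives a = 67/5, b = 98/5.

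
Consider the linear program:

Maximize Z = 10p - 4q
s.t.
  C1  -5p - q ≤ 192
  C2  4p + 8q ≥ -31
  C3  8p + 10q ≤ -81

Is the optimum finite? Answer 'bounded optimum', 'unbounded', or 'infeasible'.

Corner points and Z = 10p - 4q:
  (-1505/36, 613/36) → Z = -2917/6
  (-613/14, 377/14) → Z = -3819/7
  (-169/12, 19/6) → Z = -307/2
The feasible region has finitely many vertices and no improving ray; the maximum is -307/2 at (-169/12, 19/6).

bounded optimum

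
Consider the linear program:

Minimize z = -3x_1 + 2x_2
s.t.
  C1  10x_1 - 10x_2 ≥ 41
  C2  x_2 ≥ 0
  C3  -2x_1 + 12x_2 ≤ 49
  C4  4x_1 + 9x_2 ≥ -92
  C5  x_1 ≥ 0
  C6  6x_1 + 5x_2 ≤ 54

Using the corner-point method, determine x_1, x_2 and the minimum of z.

x_1 = 9, x_2 = 0, minimum z = -27

At the optimal vertex, x_2 = 0 and 6x_1 + 5x_2 = 54.
Solving simultaneously gives x_1 = 9, x_2 = 0.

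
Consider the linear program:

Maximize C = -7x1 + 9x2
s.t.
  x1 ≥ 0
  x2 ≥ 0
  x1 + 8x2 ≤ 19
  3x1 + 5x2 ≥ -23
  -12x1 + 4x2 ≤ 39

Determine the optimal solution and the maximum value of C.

Feasible corners and C = -7x1 + 9x2:
  (0, 0) → C = 0
  (0, 19/8) → C = 171/8
  (19, 0) → C = -133

The binding constraints are x1 = 0 and x1 + 8x2 = 19.
Solving simultaneously gives x1 = 0, x2 = 19/8.

x1 = 0, x2 = 19/8, maximum C = 171/8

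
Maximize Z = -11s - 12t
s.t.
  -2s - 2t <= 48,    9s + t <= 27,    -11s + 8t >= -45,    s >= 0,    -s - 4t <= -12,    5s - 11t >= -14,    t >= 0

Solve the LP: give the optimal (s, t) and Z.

Extreme points and Z = -11s - 12t:
  (96/35, 81/35) → Z = -2028/35
  (283/104, 261/104) → Z = -6245/104
  (76/31, 74/31) → Z = -1724/31

At the optimal vertex, -s - 4t = -12 and 5s - 11t = -14.
Solving simultaneously gives s = 76/31, t = 74/31.

s = 76/31, t = 74/31, maximum Z = -1724/31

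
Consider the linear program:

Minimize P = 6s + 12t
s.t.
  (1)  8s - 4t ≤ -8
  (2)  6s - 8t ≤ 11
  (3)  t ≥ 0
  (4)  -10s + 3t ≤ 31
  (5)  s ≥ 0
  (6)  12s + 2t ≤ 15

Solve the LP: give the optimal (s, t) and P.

Vertices and P = 6s + 12t:
  (0, 2) → P = 24
  (11/16, 27/8) → P = 357/8
  (0, 15/2) → P = 90

The binding constraints are 8s - 4t = -8 and s = 0.
Solving simultaneously gives s = 0, t = 2.

s = 0, t = 2, minimum P = 24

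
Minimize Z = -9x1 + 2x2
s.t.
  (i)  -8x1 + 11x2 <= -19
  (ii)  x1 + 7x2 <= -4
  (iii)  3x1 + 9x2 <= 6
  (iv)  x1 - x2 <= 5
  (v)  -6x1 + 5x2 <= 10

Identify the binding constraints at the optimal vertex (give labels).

Extreme points and Z = -9x1 + 2x2:
  (89/67, -51/67) → Z = -903/67
  (-205/26, -97/13) → Z = 1457/26
  (31/8, -9/8) → Z = -297/8
  (-35, -40) → Z = 235

The minimum is at (31/8, -9/8). Substituting into each constraint, equality holds for (ii) and (iv); the remaining constraints have slack.

(ii) and (iv)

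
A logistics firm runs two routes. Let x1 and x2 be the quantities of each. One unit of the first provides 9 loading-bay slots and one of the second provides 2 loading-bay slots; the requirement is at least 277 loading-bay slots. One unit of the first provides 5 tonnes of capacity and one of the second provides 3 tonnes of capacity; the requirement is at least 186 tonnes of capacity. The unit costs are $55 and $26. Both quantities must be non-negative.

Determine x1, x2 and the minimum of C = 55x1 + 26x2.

x1 = 27, x2 = 17, minimum C = 1927

The feasible region is unbounded (it extends along (0, 1), (1, 0)), but C strictly increases along every unbounded feasible direction, so there is no improving ray and the minimum is attained at a vertex.

The binding constraints are 9x1 + 2x2 = 277 and 5x1 + 3x2 = 186.
Solving simultaneously gives x1 = 27, x2 = 17.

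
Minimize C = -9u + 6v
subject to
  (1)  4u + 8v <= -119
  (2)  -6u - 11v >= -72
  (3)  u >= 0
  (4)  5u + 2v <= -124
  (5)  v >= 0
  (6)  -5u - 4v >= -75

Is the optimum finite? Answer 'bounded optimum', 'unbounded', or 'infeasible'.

infeasible

The boundaries 4u + 8v = -119 and v = 0 meet at (-119/4, 0), but that point violates u ≥ 0. Every candidate vertex is excluded by some other constraint, so the feasible region is empty.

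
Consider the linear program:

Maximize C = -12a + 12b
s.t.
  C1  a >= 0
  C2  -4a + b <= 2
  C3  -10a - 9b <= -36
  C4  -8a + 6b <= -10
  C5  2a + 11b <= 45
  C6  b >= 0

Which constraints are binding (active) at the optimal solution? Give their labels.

Corner points and C = -12a + 12b:
  (51/22, 47/33) → C = -118/11
  (18/5, 0) → C = -216/5
  (19/5, 17/5) → C = -24/5
  (45/2, 0) → C = -270

The maximum is at (19/5, 17/5). Substituting into each constraint, equality holds for C4 and C5; the remaining constraints have slack.

C4 and C5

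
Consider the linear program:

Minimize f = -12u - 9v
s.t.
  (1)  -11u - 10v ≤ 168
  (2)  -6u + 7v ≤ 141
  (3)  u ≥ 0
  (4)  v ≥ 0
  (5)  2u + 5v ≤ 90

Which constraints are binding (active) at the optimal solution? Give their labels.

(4) and (5)

Corner points and f = -12u - 9v:
  (0, 0) → f = 0
  (0, 18) → f = -162
  (45, 0) → f = -540

The minimum is at (45, 0). Substituting into each constraint, equality holds for (4) and (5); the remaining constraints have slack.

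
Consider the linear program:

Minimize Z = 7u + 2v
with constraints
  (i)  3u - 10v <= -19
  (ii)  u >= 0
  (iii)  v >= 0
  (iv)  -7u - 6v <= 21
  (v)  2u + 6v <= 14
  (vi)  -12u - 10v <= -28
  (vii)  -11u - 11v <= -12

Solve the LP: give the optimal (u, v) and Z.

u = 7/13, v = 28/13, minimum Z = 105/13

Feasible corners and Z = 7u + 2v:
  (13/19, 40/19) → Z = 9
  (3/5, 52/25) → Z = 209/25
  (7/13, 28/13) → Z = 105/13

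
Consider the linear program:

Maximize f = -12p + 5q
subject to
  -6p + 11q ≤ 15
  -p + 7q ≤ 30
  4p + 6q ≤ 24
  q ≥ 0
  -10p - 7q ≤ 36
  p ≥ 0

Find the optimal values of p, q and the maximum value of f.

Corner points and f = -12p + 5q:
  (87/40, 51/20) → f = -267/20
  (0, 15/11) → f = 75/11
  (6, 0) → f = -72
  (0, 0) → f = 0

p = 0, q = 15/11, maximum f = 75/11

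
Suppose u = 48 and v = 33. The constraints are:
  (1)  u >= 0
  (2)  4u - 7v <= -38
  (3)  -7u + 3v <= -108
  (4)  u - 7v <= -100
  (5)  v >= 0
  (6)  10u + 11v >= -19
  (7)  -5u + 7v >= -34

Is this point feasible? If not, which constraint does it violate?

(1): 48 ≥ 0 ✓
(2): -39 ≤ -38 ✓
(3): -237 ≤ -108 ✓
(4): -183 ≤ -100 ✓
(5): 33 ≥ 0 ✓
(6): 843 ≥ -19 ✓
(7): -9 ≥ -34 ✓

feasible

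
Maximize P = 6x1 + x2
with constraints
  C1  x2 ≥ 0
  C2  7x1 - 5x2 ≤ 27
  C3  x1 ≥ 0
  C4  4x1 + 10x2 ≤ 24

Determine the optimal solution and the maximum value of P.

Corner points and P = 6x1 + x2:
  (27/7, 0) → P = 162/7
  (0, 0) → P = 0
  (13/3, 2/3) → P = 80/3
  (0, 12/5) → P = 12/5

The binding constraints are 7x1 - 5x2 = 27 and 4x1 + 10x2 = 24.
Solving simultaneously gives x1 = 13/3, x2 = 2/3.

x1 = 13/3, x2 = 2/3, maximum P = 80/3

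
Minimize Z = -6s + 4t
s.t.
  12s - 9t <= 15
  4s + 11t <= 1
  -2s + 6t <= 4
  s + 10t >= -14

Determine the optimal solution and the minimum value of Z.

Vertices and Z = -6s + 4t:
  (29/28, -2/7) → Z = -103/14
  (8/43, -61/43) → Z = -292/43
  (-19/23, 9/23) → Z = 150/23
  (-62/13, -12/13) → Z = 324/13

s = 29/28, t = -2/7, minimum Z = -103/14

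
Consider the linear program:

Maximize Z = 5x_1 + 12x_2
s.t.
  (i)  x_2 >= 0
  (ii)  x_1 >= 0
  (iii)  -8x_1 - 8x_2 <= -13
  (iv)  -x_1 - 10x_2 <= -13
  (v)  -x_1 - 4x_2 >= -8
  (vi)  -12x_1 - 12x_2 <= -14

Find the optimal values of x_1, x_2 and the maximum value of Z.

The optimum lies where -x_1 - 10x_2 = -13 and -x_1 - 4x_2 = -8.
Solving simultaneously gives x_1 = 14/3, x_2 = 5/6.

x_1 = 14/3, x_2 = 5/6, maximum Z = 100/3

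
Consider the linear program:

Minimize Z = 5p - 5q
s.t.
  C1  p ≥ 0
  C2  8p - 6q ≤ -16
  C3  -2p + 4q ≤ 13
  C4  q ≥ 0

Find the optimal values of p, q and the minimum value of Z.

p = 0, q = 13/4, minimum Z = -65/4

Feasible corners and Z = 5p - 5q:
  (0, 8/3) → Z = -40/3
  (0, 13/4) → Z = -65/4
  (7/10, 18/5) → Z = -29/2

The optimum lies where p = 0 and -2p + 4q = 13.
Solving simultaneously gives p = 0, q = 13/4.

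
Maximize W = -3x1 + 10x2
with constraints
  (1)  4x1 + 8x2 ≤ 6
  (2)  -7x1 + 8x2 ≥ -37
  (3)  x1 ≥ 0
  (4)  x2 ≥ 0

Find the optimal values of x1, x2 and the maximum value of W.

The optimum lies where 4x1 + 8x2 = 6 and x1 = 0.
Solving simultaneously gives x1 = 0, x2 = 3/4.

x1 = 0, x2 = 3/4, maximum W = 15/2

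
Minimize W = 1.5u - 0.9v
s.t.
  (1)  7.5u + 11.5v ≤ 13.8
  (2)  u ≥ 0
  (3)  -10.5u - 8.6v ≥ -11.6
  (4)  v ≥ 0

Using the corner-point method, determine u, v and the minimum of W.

Feasible corners and W = 1.5u - 0.9v:
  (0, 6/5) → W = -27/25
  (1472/5625, 386/375) → W = -1001/1875
  (0, 0) → W = 0
  (116/105, 0) → W = 58/35

At the optimal vertex, 7.5u + 11.5v = 13.8 and u = 0.
Solving simultaneously gives u = 0, v = 6/5.

u = 0, v = 1.2, minimum W = -1.08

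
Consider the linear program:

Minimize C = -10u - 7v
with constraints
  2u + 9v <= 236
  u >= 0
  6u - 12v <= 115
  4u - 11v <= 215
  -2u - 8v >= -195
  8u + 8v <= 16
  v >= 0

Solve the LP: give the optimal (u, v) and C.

Corner points and C = -10u - 7v:
  (0, 2) → C = -14
  (0, 0) → C = 0
  (2, 0) → C = -20

u = 2, v = 0, minimum C = -20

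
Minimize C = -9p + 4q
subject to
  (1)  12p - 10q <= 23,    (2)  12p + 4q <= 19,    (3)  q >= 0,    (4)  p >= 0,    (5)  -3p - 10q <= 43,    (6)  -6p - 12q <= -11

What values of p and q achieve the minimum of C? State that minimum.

The binding constraints are 12p + 4q = 19 and -6p - 12q = -11.
Solving simultaneously gives p = 23/15, q = 3/20.

p = 23/15, q = 3/20, minimum C = -66/5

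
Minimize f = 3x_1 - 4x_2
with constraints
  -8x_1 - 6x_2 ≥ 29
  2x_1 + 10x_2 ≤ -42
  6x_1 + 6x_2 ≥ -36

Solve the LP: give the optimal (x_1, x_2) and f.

Corner points and f = 3x_1 - 4x_2:
  (-19/34, -139/34) → f = 499/34
  (7/2, -19/2) → f = 97/2
  (-9/4, -15/4) → f = 33/4

x_1 = -9/4, x_2 = -15/4, minimum f = 33/4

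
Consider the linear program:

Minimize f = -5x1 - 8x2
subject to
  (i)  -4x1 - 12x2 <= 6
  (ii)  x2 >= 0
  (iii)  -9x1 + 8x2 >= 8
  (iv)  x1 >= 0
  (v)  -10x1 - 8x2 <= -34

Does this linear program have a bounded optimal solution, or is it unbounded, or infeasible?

From the feasible point (26/19, 193/76), moving in the direction (0, 1) keeps every constraint satisfied while f decreases without bound.

unbounded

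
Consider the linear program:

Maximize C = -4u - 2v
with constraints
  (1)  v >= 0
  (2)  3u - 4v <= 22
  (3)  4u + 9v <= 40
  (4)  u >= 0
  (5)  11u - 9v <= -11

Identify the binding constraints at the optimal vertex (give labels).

Feasible corners and C = -4u - 2v:
  (0, 40/9) → C = -80/9
  (29/15, 484/135) → C = -2012/135
  (0, 11/9) → C = -22/9

The maximum is at (0, 11/9). Substituting into each constraint, equality holds for (4) and (5); the remaining constraints have slack.

(4) and (5)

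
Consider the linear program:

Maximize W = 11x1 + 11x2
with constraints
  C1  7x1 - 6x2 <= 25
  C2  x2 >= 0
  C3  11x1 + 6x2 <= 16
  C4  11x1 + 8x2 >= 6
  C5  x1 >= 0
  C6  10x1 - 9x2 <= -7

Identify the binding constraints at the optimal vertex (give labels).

C3 and C5

Feasible corners and W = 11x1 + 11x2:
  (0, 8/3) → W = 88/3
  (34/53, 79/53) → W = 1243/53
  (0, 7/9) → W = 77/9

The maximum is at (0, 8/3). Substituting into each constraint, equality holds for C3 and C5; the remaining constraints have slack.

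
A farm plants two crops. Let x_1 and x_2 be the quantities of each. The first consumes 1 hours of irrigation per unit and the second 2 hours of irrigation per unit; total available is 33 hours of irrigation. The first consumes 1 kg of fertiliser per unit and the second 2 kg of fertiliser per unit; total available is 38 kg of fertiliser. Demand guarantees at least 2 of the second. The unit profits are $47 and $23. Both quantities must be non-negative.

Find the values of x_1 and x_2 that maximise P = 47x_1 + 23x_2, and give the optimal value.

x_1 = 29, x_2 = 2, maximum P = 1409

Vertices and P = 47x_1 + 23x_2:
  (0, 33/2) → P = 759/2
  (0, 2) → P = 46
  (29, 2) → P = 1409

At the optimal vertex, x_1 + 2x_2 = 33 and x_2 = 2.
Solving simultaneously gives x_1 = 29, x_2 = 2.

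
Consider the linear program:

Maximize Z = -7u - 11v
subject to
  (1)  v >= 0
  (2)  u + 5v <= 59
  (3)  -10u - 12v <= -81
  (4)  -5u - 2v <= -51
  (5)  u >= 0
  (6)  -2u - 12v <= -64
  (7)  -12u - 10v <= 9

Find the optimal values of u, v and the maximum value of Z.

At the optimal vertex, -5u - 2v = -51 and -2u - 12v = -64.
Solving simultaneously gives u = 121/14, v = 109/28.

u = 121/14, v = 109/28, maximum Z = -2893/28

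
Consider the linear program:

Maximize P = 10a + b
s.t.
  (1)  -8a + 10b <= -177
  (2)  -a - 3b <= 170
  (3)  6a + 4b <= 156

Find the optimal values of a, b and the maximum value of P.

Feasible corners and P = 10a + b:
  (-1169/34, -1537/34) → P = -13227/34
  (567/23, 93/46) → P = 11433/46
  (82, -84) → P = 736

At the optimal vertex, -a - 3b = 170 and 6a + 4b = 156.
Solving simultaneously gives a = 82, b = -84.

a = 82, b = -84, maximum P = 736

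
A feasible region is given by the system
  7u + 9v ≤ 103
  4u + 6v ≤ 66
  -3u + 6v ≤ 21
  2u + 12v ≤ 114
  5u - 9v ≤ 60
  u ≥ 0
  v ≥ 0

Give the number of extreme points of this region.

Pairwise boundary intersections that survive every other constraint:
  (143/23, 152/23)
  (163/12, 95/108)
  (0, 7/2)
  (12, 0)
  (0, 0)

5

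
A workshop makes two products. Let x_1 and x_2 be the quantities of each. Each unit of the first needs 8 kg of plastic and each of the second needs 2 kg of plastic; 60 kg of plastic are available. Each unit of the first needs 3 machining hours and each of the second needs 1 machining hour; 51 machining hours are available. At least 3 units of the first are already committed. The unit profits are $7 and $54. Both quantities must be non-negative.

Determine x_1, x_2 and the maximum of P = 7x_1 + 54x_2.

x_1 = 3, x_2 = 18, maximum P = 993

The optimum lies where 8x_1 + 2x_2 = 60 and x_1 = 3.
Solving simultaneously gives x_1 = 3, x_2 = 18.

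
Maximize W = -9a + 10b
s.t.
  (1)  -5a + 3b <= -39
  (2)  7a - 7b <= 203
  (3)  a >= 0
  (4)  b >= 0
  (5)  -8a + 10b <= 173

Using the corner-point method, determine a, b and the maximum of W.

Extreme points and W = -9a + 10b:
  (39/5, 0) → W = -351/5
  (909/26, 1177/26) → W = 3589/26
  (29, 0) → W = -261
  (463/2, 405/2) → W = -117/2

At the optimal vertex, -5a + 3b = -39 and -8a + 10b = 173.
Solving simultaneously gives a = 909/26, b = 1177/26.

a = 909/26, b = 1177/26, maximum W = 3589/26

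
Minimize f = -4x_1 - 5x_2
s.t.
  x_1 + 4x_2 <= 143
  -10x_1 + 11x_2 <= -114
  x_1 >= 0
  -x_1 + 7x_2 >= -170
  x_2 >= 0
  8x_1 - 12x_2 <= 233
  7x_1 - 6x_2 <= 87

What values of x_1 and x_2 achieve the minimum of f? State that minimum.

Corner points and f = -4x_1 - 5x_2:
  (57/5, 0) → f = -228/5
  (273/17, 72/17) → f = -1452/17
  (87/7, 0) → f = -348/7

The binding constraints are -10x_1 + 11x_2 = -114 and 7x_1 - 6x_2 = 87.
Solving simultaneously gives x_1 = 273/17, x_2 = 72/17.

x_1 = 273/17, x_2 = 72/17, minimum f = -1452/17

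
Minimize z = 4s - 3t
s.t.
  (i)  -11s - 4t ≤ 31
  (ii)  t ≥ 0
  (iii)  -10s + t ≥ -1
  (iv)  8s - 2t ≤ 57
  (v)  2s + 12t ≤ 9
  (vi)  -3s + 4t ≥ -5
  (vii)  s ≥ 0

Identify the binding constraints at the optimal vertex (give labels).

(v) and (vii)

Corner points and z = 4s - 3t:
  (1/10, 0) → z = 2/5
  (0, 0) → z = 0
  (21/122, 44/61) → z = -90/61
  (0, 3/4) → z = -9/4

The minimum is at (0, 3/4). Substituting into each constraint, equality holds for (v) and (vii); the remaining constraints have slack.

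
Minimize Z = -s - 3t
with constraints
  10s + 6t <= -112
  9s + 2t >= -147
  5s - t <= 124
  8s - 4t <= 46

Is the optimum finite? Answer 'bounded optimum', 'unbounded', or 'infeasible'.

bounded optimum

Extreme points and Z = -s - 3t:
  (-329/17, 231/17) → Z = -364/17
  (-43/22, -339/22) → Z = 530/11
  (-124/13, -795/26) → Z = 2633/26
The feasible region has finitely many vertices and no improving ray; the minimum is -364/17 at (-329/17, 231/17).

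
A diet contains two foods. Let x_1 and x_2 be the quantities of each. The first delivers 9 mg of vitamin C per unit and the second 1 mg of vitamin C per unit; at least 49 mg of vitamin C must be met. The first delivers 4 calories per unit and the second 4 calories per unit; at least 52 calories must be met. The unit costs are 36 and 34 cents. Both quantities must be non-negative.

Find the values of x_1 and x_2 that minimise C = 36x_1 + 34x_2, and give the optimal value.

x_1 = 9/2, x_2 = 17/2, minimum C = 451

Extreme points and C = 36x_1 + 34x_2:
  (0, 49) → C = 1666
  (13, 0) → C = 468
  (9/2, 17/2) → C = 451
The feasible region is unbounded (it extends along (0, 1), (1, 0)), but C strictly increases along every unbounded feasible direction, so there is no improving ray and the minimum is attained at a vertex.

At the optimal vertex, 9x_1 + x_2 = 49 and 4x_1 + 4x_2 = 52.
Solving simultaneously gives x_1 = 9/2, x_2 = 17/2.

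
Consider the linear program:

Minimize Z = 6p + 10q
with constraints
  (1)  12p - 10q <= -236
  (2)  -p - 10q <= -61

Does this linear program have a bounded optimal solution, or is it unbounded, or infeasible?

unbounded

From the feasible point (-175/13, 484/65), moving in the direction (-10, 1) keeps every constraint satisfied while Z decreases without bound.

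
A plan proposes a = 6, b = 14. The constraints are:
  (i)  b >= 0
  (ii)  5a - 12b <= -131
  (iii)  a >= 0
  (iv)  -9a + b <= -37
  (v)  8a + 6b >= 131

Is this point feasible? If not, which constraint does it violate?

feasible

(i): 14 ≥ 0 ✓
(ii): -138 ≤ -131 ✓
(iii): 6 ≥ 0 ✓
(iv): -40 ≤ -37 ✓
(v): 132 ≥ 131 ✓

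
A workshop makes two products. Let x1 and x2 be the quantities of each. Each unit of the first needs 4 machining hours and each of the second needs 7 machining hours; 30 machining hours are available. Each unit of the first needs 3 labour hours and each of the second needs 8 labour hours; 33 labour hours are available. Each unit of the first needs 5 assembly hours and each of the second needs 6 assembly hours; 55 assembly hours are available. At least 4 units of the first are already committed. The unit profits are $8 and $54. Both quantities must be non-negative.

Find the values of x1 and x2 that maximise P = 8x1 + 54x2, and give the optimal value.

x1 = 4, x2 = 2, maximum P = 140

Feasible corners and P = 8x1 + 54x2:
  (15/2, 0) → P = 60
  (4, 0) → P = 32
  (4, 2) → P = 140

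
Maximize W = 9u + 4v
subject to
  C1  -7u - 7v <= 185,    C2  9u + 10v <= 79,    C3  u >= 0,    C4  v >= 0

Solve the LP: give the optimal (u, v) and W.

u = 79/9, v = 0, maximum W = 79

Extreme points and W = 9u + 4v:
  (0, 79/10) → W = 158/5
  (79/9, 0) → W = 79
  (0, 0) → W = 0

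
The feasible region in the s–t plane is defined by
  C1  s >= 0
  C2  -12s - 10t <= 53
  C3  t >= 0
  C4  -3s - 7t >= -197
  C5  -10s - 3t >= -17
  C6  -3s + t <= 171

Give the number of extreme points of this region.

Of the 15 pairwise boundary intersections, those satisfying every inequality are:
  (0, 0)
  (0, 17/3)
  (17/10, 0)

3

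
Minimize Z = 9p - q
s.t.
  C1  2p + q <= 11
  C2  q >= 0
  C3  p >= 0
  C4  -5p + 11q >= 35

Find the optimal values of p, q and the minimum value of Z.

p = 0, q = 11, minimum Z = -11

Corner points and Z = 9p - q:
  (0, 11) → Z = -11
  (86/27, 125/27) → Z = 649/27
  (0, 35/11) → Z = -35/11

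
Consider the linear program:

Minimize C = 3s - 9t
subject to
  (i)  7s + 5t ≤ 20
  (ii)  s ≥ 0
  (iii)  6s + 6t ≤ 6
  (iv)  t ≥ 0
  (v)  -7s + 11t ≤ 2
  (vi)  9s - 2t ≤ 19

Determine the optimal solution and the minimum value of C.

Vertices and C = 3s - 9t:
  (0, 0) → C = 0
  (0, 2/11) → C = -18/11
  (1, 0) → C = 3
  (1/2, 1/2) → C = -3

The optimum lies where 6s + 6t = 6 and -7s + 11t = 2.
Solving simultaneously gives s = 1/2, t = 1/2.

s = 1/2, t = 1/2, minimum C = -3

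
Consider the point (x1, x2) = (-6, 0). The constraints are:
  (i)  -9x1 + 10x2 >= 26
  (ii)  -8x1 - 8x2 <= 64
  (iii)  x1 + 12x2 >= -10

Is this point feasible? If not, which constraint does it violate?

feasible

(i): 54 ≥ 26 ✓
(ii): 48 ≤ 64 ✓
(iii): -6 ≥ -10 ✓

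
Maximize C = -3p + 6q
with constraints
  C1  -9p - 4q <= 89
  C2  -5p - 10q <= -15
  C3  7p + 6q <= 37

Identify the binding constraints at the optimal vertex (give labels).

Corner points and C = -3p + 6q:
  (-95/7, 58/7) → C = 633/7
  (-341/13, 478/13) → C = 3891/13
  (7, -2) → C = -33

The maximum is at (-341/13, 478/13). Substituting into each constraint, equality holds for C1 and C3; the remaining constraints have slack.

C1 and C3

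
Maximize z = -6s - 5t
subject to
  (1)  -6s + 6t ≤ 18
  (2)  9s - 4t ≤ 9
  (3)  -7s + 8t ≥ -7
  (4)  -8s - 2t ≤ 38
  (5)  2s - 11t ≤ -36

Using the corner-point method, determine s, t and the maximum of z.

Feasible corners and z = -6s - 5t:
  (21/5, 36/5) → z = -306/5
  (1/3, 10/3) → z = -56/3
  (243/91, 342/91) → z = -3168/91

At the optimal vertex, -6s + 6t = 18 and 2s - 11t = -36.
Solving simultaneously gives s = 1/3, t = 10/3.

s = 1/3, t = 10/3, maximum z = -56/3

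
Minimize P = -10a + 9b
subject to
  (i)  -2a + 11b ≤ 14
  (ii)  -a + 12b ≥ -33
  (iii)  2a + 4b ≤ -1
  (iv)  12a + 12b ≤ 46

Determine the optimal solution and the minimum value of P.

a = 30/7, b = -67/28, minimum P = -1803/28

Feasible corners and P = -10a + 9b:
  (-531/13, -80/13) → P = 4590/13
  (-67/30, 13/15) → P = 452/15
  (30/7, -67/28) → P = -1803/28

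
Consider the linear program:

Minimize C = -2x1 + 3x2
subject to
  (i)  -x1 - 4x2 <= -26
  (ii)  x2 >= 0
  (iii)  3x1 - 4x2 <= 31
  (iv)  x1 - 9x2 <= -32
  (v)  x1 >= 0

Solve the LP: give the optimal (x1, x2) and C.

Extreme points and C = -2x1 + 3x2:
  (106/13, 58/13) → C = -38/13
  (0, 13/2) → C = 39/2
  (407/23, 127/23) → C = -433/23
The feasible region is unbounded (it extends along (0, 1), (4, 3)), but C strictly increases along every unbounded feasible direction, so there is no improving ray and the minimum is attained at a vertex.

The binding constraints are 3x1 - 4x2 = 31 and x1 - 9x2 = -32.
Solving simultaneously gives x1 = 407/23, x2 = 127/23.

x1 = 407/23, x2 = 127/23, minimum C = -433/23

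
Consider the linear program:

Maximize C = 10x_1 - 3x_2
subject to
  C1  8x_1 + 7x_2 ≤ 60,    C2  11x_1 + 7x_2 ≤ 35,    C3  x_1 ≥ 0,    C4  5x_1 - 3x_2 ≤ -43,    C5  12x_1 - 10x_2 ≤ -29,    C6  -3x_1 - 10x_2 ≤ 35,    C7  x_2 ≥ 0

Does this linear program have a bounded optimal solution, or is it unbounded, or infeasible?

The boundaries 8x_1 + 7x_2 = 60 and 11x_1 + 7x_2 = 35 meet at (-25/3, 380/21), but that point violates x_1 ≥ 0. Every candidate vertex is excluded by some other constraint, so the feasible region is empty.

infeasible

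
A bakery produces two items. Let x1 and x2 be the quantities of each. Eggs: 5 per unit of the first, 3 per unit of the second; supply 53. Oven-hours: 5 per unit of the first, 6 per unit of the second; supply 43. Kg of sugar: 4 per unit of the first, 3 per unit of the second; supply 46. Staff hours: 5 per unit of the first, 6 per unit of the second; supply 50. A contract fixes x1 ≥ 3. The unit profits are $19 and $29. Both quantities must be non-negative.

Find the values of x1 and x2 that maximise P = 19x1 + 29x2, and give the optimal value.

Extreme points and P = 19x1 + 29x2:
  (43/5, 0) → P = 817/5
  (3, 0) → P = 57
  (3, 14/3) → P = 577/3

x1 = 3, x2 = 14/3, maximum P = 577/3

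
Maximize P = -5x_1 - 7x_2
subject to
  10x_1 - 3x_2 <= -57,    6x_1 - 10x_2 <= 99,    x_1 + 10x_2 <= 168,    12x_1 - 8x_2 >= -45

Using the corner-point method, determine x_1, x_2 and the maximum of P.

x_1 = -69/4, x_2 = -81/4, maximum P = 228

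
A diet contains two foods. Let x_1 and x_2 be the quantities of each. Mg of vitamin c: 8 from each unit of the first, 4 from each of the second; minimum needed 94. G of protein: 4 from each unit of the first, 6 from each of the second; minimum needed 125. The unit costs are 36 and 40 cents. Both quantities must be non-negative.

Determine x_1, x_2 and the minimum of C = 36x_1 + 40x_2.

x_1 = 2, x_2 = 39/2, minimum C = 852

Extreme points and C = 36x_1 + 40x_2:
  (0, 47/2) → C = 940
  (125/4, 0) → C = 1125
  (2, 39/2) → C = 852
The feasible region is unbounded (it extends along (0, 1), (1, 0)), but C strictly increases along every unbounded feasible direction, so there is no improving ray and the minimum is attained at a vertex.

The binding constraints are 8x_1 + 4x_2 = 94 and 4x_1 + 6x_2 = 125.
Solving simultaneously gives x_1 = 2, x_2 = 39/2.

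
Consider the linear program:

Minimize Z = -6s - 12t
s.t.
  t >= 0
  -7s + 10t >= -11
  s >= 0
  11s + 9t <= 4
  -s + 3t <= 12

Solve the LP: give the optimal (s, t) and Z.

Extreme points and Z = -6s - 12t:
  (0, 0) → Z = 0
  (4/11, 0) → Z = -24/11
  (0, 4/9) → Z = -16/3

s = 0, t = 4/9, minimum Z = -16/3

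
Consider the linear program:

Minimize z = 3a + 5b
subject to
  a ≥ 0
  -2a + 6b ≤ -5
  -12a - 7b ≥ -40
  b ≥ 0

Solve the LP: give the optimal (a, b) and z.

Corner points and z = 3a + 5b:
  (275/86, 10/43) → z = 925/86
  (5/2, 0) → z = 15/2
  (10/3, 0) → z = 10

The binding constraints are -2a + 6b = -5 and b = 0.
Solving simultaneously gives a = 5/2, b = 0.

a = 5/2, b = 0, minimum z = 15/2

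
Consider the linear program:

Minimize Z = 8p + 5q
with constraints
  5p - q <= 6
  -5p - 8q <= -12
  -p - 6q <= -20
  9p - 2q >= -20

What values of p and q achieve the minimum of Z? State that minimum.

p = -10/7, q = 25/7, minimum Z = 45/7

Vertices and Z = 8p + 5q:
  (56/31, 94/31) → Z = 918/31
  (32, 154) → Z = 1026
  (-10/7, 25/7) → Z = 45/7

At the optimal vertex, -p - 6q = -20 and 9p - 2q = -20.
Solving simultaneously gives p = -10/7, q = 25/7.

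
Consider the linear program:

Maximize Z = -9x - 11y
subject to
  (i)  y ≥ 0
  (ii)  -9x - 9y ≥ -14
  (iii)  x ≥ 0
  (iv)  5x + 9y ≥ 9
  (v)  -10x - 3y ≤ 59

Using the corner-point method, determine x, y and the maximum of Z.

Vertices and Z = -9x - 11y:
  (0, 14/9) → Z = -154/9
  (5/4, 11/36) → Z = -263/18
  (0, 1) → Z = -11

The binding constraints are x = 0 and 5x + 9y = 9.
Solving simultaneously gives x = 0, y = 1.

x = 0, y = 1, maximum Z = -11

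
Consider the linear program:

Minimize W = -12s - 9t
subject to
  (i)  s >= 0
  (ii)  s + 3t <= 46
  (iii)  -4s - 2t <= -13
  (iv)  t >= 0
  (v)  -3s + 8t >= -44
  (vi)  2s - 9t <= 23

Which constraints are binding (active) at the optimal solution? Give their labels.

Corner points and W = -12s - 9t:
  (0, 46/3) → W = -138
  (0, 13/2) → W = -117/2
  (500/17, 94/17) → W = -6846/17
  (13/4, 0) → W = -39
  (23/2, 0) → W = -138
  (212/11, 19/11) → W = -2715/11

The minimum is at (500/17, 94/17). Substituting into each constraint, equality holds for (ii) and (v); the remaining constraints have slack.

(ii) and (v)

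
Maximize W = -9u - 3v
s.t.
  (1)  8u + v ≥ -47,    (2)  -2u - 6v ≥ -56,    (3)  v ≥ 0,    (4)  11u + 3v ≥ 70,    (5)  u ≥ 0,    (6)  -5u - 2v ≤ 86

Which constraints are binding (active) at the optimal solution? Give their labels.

Feasible corners and W = -9u - 3v:
  (28, 0) → W = -252
  (21/5, 119/15) → W = -308/5
  (70/11, 0) → W = -630/11

The maximum is at (70/11, 0). Substituting into each constraint, equality holds for (3) and (4); the remaining constraints have slack.

(3) and (4)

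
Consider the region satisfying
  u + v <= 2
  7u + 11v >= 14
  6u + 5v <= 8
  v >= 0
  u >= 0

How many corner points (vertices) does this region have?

3

Of the 10 pairwise boundary intersections, those satisfying every inequality are:
  (18/31, 28/31)
  (0, 14/11)
  (0, 8/5)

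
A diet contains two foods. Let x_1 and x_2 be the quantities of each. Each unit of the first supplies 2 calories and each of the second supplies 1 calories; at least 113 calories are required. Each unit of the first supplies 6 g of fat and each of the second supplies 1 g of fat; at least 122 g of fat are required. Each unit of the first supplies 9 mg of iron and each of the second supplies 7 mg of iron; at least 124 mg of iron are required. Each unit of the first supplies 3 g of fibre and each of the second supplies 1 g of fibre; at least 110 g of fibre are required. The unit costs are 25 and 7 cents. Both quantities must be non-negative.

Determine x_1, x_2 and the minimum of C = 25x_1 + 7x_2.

Extreme points and C = 25x_1 + 7x_2:
  (0, 122) → C = 854
  (113/2, 0) → C = 2825/2
  (9/4, 217/2) → C = 3263/4
The feasible region is unbounded (it extends along (0, 1), (1, 0)), but C strictly increases along every unbounded feasible direction, so there is no improving ray and the minimum is attained at a vertex.

The optimum lies where 2x_1 + x_2 = 113 and 6x_1 + x_2 = 122.
Solving simultaneously gives x_1 = 9/4, x_2 = 217/2.

x_1 = 9/4, x_2 = 217/2, minimum C = 3263/4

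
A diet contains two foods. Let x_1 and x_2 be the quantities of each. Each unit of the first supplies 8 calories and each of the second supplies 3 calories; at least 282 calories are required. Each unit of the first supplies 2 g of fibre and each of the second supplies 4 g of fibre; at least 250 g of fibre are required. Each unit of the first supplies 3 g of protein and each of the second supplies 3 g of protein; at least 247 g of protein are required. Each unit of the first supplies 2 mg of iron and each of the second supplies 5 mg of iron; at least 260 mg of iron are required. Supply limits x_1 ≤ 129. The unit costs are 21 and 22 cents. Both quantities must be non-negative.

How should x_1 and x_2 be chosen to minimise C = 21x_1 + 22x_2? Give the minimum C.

Extreme points and C = 21x_1 + 22x_2:
  (0, 94) → C = 2068
  (7, 226/3) → C = 5413/3
  (119/3, 128/3) → C = 5315/3
  (105, 10) → C = 2425
  (129, 2/5) → C = 13589/5
The feasible region is unbounded (it extends along (0, 1)), but C strictly increases along every unbounded feasible direction, so there is no improving ray and the minimum is attained at a vertex.

x_1 = 119/3, x_2 = 128/3, minimum C = 5315/3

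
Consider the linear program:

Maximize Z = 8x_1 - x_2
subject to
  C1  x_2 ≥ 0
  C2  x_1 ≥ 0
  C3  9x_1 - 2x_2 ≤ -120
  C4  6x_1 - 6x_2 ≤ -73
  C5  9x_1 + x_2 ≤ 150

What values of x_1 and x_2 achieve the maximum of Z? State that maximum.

x_1 = 20/3, x_2 = 90, maximum Z = -110/3

Extreme points and Z = 8x_1 - x_2:
  (0, 60) → Z = -60
  (0, 150) → Z = -150
  (20/3, 90) → Z = -110/3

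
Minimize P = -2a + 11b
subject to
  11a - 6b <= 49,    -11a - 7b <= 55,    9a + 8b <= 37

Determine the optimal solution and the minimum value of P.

Feasible corners and P = -2a + 11b:
  (1/11, -8) → P = -970/11
  (307/71, -17/71) → P = -801/71
  (-699/25, 902/25) → P = 2264/5

The optimum lies where 11a - 6b = 49 and -11a - 7b = 55.
Solving simultaneously gives a = 1/11, b = -8.

a = 1/11, b = -8, minimum P = -970/11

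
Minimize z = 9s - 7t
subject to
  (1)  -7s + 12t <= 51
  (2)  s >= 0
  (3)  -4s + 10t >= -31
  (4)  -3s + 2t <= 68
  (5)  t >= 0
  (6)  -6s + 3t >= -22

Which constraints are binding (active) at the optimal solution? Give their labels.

Extreme points and z = 9s - 7t:
  (0, 17/4) → z = -119/4
  (139/17, 460/51) → z = 533/51
  (0, 0) → z = 0
  (11/3, 0) → z = 33

The minimum is at (0, 17/4). Substituting into each constraint, equality holds for (1) and (2); the remaining constraints have slack.

(1) and (2)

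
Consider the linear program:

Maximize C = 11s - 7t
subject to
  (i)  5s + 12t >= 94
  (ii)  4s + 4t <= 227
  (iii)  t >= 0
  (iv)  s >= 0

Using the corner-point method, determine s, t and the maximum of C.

s = 227/4, t = 0, maximum C = 2497/4

Vertices and C = 11s - 7t:
  (94/5, 0) → C = 1034/5
  (0, 47/6) → C = -329/6
  (227/4, 0) → C = 2497/4
  (0, 227/4) → C = -1589/4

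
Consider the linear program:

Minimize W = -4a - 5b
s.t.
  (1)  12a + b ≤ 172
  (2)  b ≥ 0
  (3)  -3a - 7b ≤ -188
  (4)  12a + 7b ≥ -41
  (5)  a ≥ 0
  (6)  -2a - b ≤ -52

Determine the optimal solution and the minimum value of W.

Vertices and W = -4a - 5b:
  (0, 172) → W = -860
  (12, 28) → W = -188
  (0, 52) → W = -260

The optimum lies where 12a + b = 172 and a = 0.
Solving simultaneously gives a = 0, b = 172.

a = 0, b = 172, minimum W = -860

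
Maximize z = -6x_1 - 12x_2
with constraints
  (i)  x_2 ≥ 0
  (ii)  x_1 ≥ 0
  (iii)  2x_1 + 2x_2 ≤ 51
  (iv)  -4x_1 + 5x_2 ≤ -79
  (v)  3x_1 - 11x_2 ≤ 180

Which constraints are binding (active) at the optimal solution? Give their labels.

Corner points and z = -6x_1 - 12x_2:
  (51/2, 0) → z = -153
  (79/4, 0) → z = -237/2
  (413/18, 23/9) → z = -505/3

The maximum is at (79/4, 0). Substituting into each constraint, equality holds for (i) and (iv); the remaining constraints have slack.

(i) and (iv)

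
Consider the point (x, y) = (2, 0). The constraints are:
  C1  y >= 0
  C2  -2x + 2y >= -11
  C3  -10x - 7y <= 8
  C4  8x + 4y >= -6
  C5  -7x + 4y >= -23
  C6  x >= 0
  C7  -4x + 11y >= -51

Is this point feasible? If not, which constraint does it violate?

C1: 0 ≥ 0 ✓
C2: -4 ≥ -11 ✓
C3: -20 ≤ 8 ✓
C4: 16 ≥ -6 ✓
C5: -14 ≥ -23 ✓
C6: 2 ≥ 0 ✓
C7: -8 ≥ -51 ✓

feasible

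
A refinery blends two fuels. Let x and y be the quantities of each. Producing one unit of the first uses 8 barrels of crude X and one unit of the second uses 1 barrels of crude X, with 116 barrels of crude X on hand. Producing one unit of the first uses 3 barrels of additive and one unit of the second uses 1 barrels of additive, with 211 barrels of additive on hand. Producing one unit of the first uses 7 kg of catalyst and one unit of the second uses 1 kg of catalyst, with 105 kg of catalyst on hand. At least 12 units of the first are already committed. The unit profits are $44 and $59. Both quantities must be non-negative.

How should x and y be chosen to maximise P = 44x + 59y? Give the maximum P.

x = 12, y = 20, maximum P = 1708

Feasible corners and P = 44x + 59y:
  (29/2, 0) → P = 638
  (12, 0) → P = 528
  (12, 20) → P = 1708

At the optimal vertex, 8x + y = 116 and x = 12.
Solving simultaneously gives x = 12, y = 20.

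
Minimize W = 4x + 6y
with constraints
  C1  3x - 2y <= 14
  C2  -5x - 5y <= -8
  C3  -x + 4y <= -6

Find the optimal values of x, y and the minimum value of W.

x = 86/25, y = -46/25, minimum W = 68/25

Feasible corners and W = 4x + 6y:
  (86/25, -46/25) → W = 68/25
  (22/5, -2/5) → W = 76/5
  (62/25, -22/25) → W = 116/25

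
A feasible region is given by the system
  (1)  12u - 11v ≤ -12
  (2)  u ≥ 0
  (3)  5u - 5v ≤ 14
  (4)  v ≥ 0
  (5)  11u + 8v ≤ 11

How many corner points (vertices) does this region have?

3

The feasible vertices (each the meet of two boundaries and inside every other half-plane) are:
  (0, 12/11)
  (25/217, 264/217)
  (0, 11/8)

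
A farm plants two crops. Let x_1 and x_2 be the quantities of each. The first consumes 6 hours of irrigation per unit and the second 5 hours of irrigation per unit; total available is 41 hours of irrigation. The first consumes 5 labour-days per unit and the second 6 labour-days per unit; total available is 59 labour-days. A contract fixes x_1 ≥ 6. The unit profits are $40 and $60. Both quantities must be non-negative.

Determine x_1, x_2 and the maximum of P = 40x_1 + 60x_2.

x_1 = 6, x_2 = 1, maximum P = 300

Vertices and P = 40x_1 + 60x_2:
  (41/6, 0) → P = 820/3
  (6, 0) → P = 240
  (6, 1) → P = 300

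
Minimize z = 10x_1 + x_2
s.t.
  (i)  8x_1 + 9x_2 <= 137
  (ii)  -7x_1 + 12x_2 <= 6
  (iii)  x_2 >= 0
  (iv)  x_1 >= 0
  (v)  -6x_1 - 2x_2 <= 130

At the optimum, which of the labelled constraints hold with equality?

(iii) and (iv)

Extreme points and z = 10x_1 + x_2:
  (10, 19/3) → z = 319/3
  (137/8, 0) → z = 685/4
  (0, 1/2) → z = 1/2
  (0, 0) → z = 0

The minimum is at (0, 0). Substituting into each constraint, equality holds for (iii) and (iv); the remaining constraints have slack.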